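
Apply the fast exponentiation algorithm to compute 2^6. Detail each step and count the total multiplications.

Computing 2^6 by squaring (build up from 2^1; each line after the first costs one multiplication):

2^1 = 2
2^2 = (2^1)^2 = 2^2 = 4
2^3 = 2 * 2^2 = 2 * 4 = 8
2^6 = (2^3)^2 = 8^2 = 64

Result: 64
Multiplications needed: 3 (3 lines after 2^1)

2^6 = 64. Using exponentiation by squaring, this requires 3 multiplications. The key idea: if the exponent is even, square the half-power; if odd, multiply by the base once.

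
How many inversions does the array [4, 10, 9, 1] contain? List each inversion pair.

Finding inversions in [4, 10, 9, 1]:

(0, 3): arr[0]=4 > arr[3]=1
(1, 2): arr[1]=10 > arr[2]=9
(1, 3): arr[1]=10 > arr[3]=1
(2, 3): arr[2]=9 > arr[3]=1

Total inversions: 4

The array has 4 inversion(s): (0,3), (1,2), (1,3), (2,3). Each pair (i,j) satisfies i < j and arr[i] > arr[j].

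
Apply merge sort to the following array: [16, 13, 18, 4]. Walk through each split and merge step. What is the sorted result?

Merge sort trace:

Split: [16, 13, 18, 4] -> [16, 13] and [18, 4]
  Split: [16, 13] -> [16] and [13]
  Merge: [16] + [13] -> [13, 16]
  Split: [18, 4] -> [18] and [4]
  Merge: [18] + [4] -> [4, 18]
Merge: [13, 16] + [4, 18] -> [4, 13, 16, 18]

Final sorted array: [4, 13, 16, 18]

The merge sort proceeds by recursively splitting the array and merging sorted halves.
After all merges, the sorted array is [4, 13, 16, 18].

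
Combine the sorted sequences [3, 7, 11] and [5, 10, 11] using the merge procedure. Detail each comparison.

Merging process:

Compare 3 vs 5: take 3 from left. Merged: [3]
Compare 7 vs 5: take 5 from right. Merged: [3, 5]
Compare 7 vs 10: take 7 from left. Merged: [3, 5, 7]
Compare 11 vs 10: take 10 from right. Merged: [3, 5, 7, 10]
Compare 11 vs 11: take 11 from left. Merged: [3, 5, 7, 10, 11]
Append remaining from right: [11]. Merged: [3, 5, 7, 10, 11, 11]

Final merged array: [3, 5, 7, 10, 11, 11]
Total comparisons: 5

The merged array is [3, 5, 7, 10, 11, 11], requiring 5 comparisons. The merge step runs in O(n) time where n is the total number of elements.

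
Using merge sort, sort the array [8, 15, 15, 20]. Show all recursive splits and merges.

Merge sort trace:

Split: [8, 15, 15, 20] -> [8, 15] and [15, 20]
  Split: [8, 15] -> [8] and [15]
  Merge: [8] + [15] -> [8, 15]
  Split: [15, 20] -> [15] and [20]
  Merge: [15] + [20] -> [15, 20]
Merge: [8, 15] + [15, 20] -> [8, 15, 15, 20]

Final sorted array: [8, 15, 15, 20]

The merge sort proceeds by recursively splitting the array and merging sorted halves.
After all merges, the sorted array is [8, 15, 15, 20].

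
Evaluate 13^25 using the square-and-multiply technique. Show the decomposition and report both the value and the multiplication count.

Computing 13^25 by squaring (build up from 13^1; each line after the first costs one multiplication):

13^1 = 13
13^2 = (13^1)^2 = 13^2 = 169
13^3 = 13 * 13^2 = 13 * 169 = 2197
13^6 = (13^3)^2 = 2197^2 = 4826809
13^12 = (13^6)^2 = 4826809^2 = 23298085122481
13^24 = (13^12)^2 = 23298085122481^2 = 542800770374370512771595361
13^25 = 13 * 13^24 = 13 * 542800770374370512771595361 = 7056410014866816666030739693

Result: 7056410014866816666030739693
Multiplications needed: 6 (6 lines after 13^1)

13^25 = 7056410014866816666030739693. Using exponentiation by squaring, this requires 6 multiplications. The key idea: if the exponent is even, square the half-power; if odd, multiply by the base once.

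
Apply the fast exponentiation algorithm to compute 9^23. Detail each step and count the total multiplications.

Computing 9^23 by squaring (build up from 9^1; each line after the first costs one multiplication):

9^1 = 9
9^2 = (9^1)^2 = 9^2 = 81
9^4 = (9^2)^2 = 81^2 = 6561
9^5 = 9 * 9^4 = 9 * 6561 = 59049
9^10 = (9^5)^2 = 59049^2 = 3486784401
9^11 = 9 * 9^10 = 9 * 3486784401 = 31381059609
9^22 = (9^11)^2 = 31381059609^2 = 984770902183611232881
9^23 = 9 * 9^22 = 9 * 984770902183611232881 = 8862938119652501095929

Result: 8862938119652501095929
Multiplications needed: 7 (7 lines after 9^1)

9^23 = 8862938119652501095929. Using exponentiation by squaring, this requires 7 multiplications. The key idea: if the exponent is even, square the half-power; if odd, multiply by the base once.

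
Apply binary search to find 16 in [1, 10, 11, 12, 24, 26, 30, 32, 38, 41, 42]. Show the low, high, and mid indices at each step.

Binary search for 16 in [1, 10, 11, 12, 24, 26, 30, 32, 38, 41, 42]:

lo=0, hi=10, mid=5, arr[mid]=26 -> 26 > 16, search left half
lo=0, hi=4, mid=2, arr[mid]=11 -> 11 < 16, search right half
lo=3, hi=4, mid=3, arr[mid]=12 -> 12 < 16, search right half
lo=4, hi=4, mid=4, arr[mid]=24 -> 24 > 16, search left half
lo=4 > hi=3, target 16 not found

Binary search determines that 16 is not in the array after 4 comparisons. The search space was exhausted without finding the target.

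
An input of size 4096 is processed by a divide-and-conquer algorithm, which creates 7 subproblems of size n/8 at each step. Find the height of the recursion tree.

For divide and conquer with division factor 8:

Problem sizes at each level:
Level 0: 4096
Level 1: 512
Level 2: 64
Level 3: 8
Level 4: 1

The root is level 0 and the size-1 base case is level 4 (the tree spans levels 0 through 4, i.e. 5 levels counting the root), so the depth is the number of divisions: log_8(4096) = 4

The recursion tree depth is log_8(4096) = 4. At each level, the problem size is divided by 8, so it takes 4 divisions to reduce to a base case of size 1. The algorithm makes 7 recursive calls at each level.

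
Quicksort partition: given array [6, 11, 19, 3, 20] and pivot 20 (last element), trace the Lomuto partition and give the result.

Lomuto partition with pivot = 20:

Initial array: [6, 11, 19, 3, 20]

arr[0]=6 <= 20: swap with position 0, array becomes [6, 11, 19, 3, 20]
arr[1]=11 <= 20: swap with position 1, array becomes [6, 11, 19, 3, 20]
arr[2]=19 <= 20: swap with position 2, array becomes [6, 11, 19, 3, 20]
arr[3]=3 <= 20: swap with position 3, array becomes [6, 11, 19, 3, 20]

Place pivot at position 4: [6, 11, 19, 3, 20]
Pivot position: 4

After partitioning with pivot 20, the array becomes [6, 11, 19, 3, 20]. The pivot is placed at index 4. All elements to the left of the pivot are <= 20, and all elements to the right are > 20.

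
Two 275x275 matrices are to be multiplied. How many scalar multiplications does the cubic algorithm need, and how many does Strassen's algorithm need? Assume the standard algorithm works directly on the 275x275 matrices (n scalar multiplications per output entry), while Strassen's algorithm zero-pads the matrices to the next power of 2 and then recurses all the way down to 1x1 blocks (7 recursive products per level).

Matrix multiplication for 275x275 matrices:

Strassen's algorithm requires power-of-2 dimensions. Pad 275x275 to 512x512 (next power of 2).

Standard algorithm: 275^3 = 20796875 multiplications
Strassen's algorithm: 7^(log2(512)) = 7^9 = 40353607 multiplications
Difference: 20796875 - 40353607 = -19556732 (Strassen uses MORE here due to padding overhead — for small or just-over-power-of-2 n, padding can outweigh the per-level savings)

Standard: 20796875 multiplications (275^3). Strassen: 40353607 multiplications (7^9, after padding to 512x512). Strassen reduces 8 recursive multiplications to 7 at each level.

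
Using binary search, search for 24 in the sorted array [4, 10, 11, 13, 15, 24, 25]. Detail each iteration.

Binary search for 24 in [4, 10, 11, 13, 15, 24, 25]:

lo=0, hi=6, mid=3, arr[mid]=13 -> 13 < 24, search right half
lo=4, hi=6, mid=5, arr[mid]=24 -> Found target at index 5!

Binary search finds 24 at index 5 after 2 comparisons. The search repeatedly halves the search space by comparing with the middle element.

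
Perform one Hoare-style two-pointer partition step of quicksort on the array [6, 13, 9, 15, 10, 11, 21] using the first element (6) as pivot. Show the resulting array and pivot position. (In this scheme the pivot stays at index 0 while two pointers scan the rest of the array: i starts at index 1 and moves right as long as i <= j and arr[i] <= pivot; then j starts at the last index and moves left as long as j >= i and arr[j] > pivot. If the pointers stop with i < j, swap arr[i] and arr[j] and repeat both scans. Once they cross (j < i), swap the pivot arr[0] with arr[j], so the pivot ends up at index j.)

Hoare-style two-pointer partition with pivot = 6:

Initial array: [6, 13, 9, 15, 10, 11, 21]

Pointers start at i = 1, j = 6.
i ends at 1, j ends at 0: the pointers have crossed (j < i), so scanning stops.

j = 0, so swapping arr[0] with arr[j] leaves the pivot at position 0: [6, 13, 9, 15, 10, 11, 21]
Pivot position: 0

After partitioning with pivot 6, the array becomes [6, 13, 9, 15, 10, 11, 21]. The pivot is placed at index 0. All elements to the left of the pivot are <= 6, and all elements to the right are > 6.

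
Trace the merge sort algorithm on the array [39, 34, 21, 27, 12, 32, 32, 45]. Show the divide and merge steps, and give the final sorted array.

Merge sort trace:

Split: [39, 34, 21, 27, 12, 32, 32, 45] -> [39, 34, 21, 27] and [12, 32, 32, 45]
  Split: [39, 34, 21, 27] -> [39, 34] and [21, 27]
    Split: [39, 34] -> [39] and [34]
    Merge: [39] + [34] -> [34, 39]
    Split: [21, 27] -> [21] and [27]
    Merge: [21] + [27] -> [21, 27]
  Merge: [34, 39] + [21, 27] -> [21, 27, 34, 39]
  Split: [12, 32, 32, 45] -> [12, 32] and [32, 45]
    Split: [12, 32] -> [12] and [32]
    Merge: [12] + [32] -> [12, 32]
    Split: [32, 45] -> [32] and [45]
    Merge: [32] + [45] -> [32, 45]
  Merge: [12, 32] + [32, 45] -> [12, 32, 32, 45]
Merge: [21, 27, 34, 39] + [12, 32, 32, 45] -> [12, 21, 27, 32, 32, 34, 39, 45]

Final sorted array: [12, 21, 27, 32, 32, 34, 39, 45]

The merge sort proceeds by recursively splitting the array and merging sorted halves.
After all merges, the sorted array is [12, 21, 27, 32, 32, 34, 39, 45].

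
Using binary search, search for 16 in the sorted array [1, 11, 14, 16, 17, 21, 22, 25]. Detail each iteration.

Binary search for 16 in [1, 11, 14, 16, 17, 21, 22, 25]:

lo=0, hi=7, mid=3, arr[mid]=16 -> Found target at index 3!

Binary search finds 16 at index 3 after 1 comparisons. The search repeatedly halves the search space by comparing with the middle element.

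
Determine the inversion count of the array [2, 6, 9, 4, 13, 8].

Finding inversions in [2, 6, 9, 4, 13, 8]:

(1, 3): arr[1]=6 > arr[3]=4
(2, 3): arr[2]=9 > arr[3]=4
(2, 5): arr[2]=9 > arr[5]=8
(4, 5): arr[4]=13 > arr[5]=8

Total inversions: 4

The array has 4 inversion(s): (1,3), (2,3), (2,5), (4,5). Each pair (i,j) satisfies i < j and arr[i] > arr[j].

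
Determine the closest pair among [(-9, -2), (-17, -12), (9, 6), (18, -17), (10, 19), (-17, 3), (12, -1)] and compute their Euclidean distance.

Computing all pairwise distances among 7 points:

d((-9, -2), (-17, -12)) = 12.8062
d((-9, -2), (9, 6)) = 19.6977
d((-9, -2), (18, -17)) = 30.8869
d((-9, -2), (10, 19)) = 28.3196
d((-9, -2), (-17, 3)) = 9.434
d((-9, -2), (12, -1)) = 21.0238
d((-17, -12), (9, 6)) = 31.6228
d((-17, -12), (18, -17)) = 35.3553
d((-17, -12), (10, 19)) = 41.1096
d((-17, -12), (-17, 3)) = 15.0
d((-17, -12), (12, -1)) = 31.0161
d((9, 6), (18, -17)) = 24.6982
d((9, 6), (10, 19)) = 13.0384
d((9, 6), (-17, 3)) = 26.1725
d((9, 6), (12, -1)) = 7.6158 <-- minimum
d((18, -17), (10, 19)) = 36.8782
d((18, -17), (-17, 3)) = 40.3113
d((18, -17), (12, -1)) = 17.088
d((10, 19), (-17, 3)) = 31.3847
d((10, 19), (12, -1)) = 20.0998
d((-17, 3), (12, -1)) = 29.2746

Closest pair: (9, 6) and (12, -1) with distance 7.6158

The closest pair is (9, 6) and (12, -1) with Euclidean distance 7.6158. For 7 points, brute-force pairwise comparison is shown above. For large n, the divide-and-conquer algorithm (sort by x, recurse on halves, check the dividing strip) achieves O(n log n).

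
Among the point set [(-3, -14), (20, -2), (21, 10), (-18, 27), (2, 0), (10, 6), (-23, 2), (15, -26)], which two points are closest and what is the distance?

Computing all pairwise distances among 8 points:

d((-3, -14), (20, -2)) = 25.9422
d((-3, -14), (21, 10)) = 33.9411
d((-3, -14), (-18, 27)) = 43.6578
d((-3, -14), (2, 0)) = 14.8661
d((-3, -14), (10, 6)) = 23.8537
d((-3, -14), (-23, 2)) = 25.6125
d((-3, -14), (15, -26)) = 21.6333
d((20, -2), (21, 10)) = 12.0416
d((20, -2), (-18, 27)) = 47.8017
d((20, -2), (2, 0)) = 18.1108
d((20, -2), (10, 6)) = 12.8062
d((20, -2), (-23, 2)) = 43.1856
d((20, -2), (15, -26)) = 24.5153
d((21, 10), (-18, 27)) = 42.5441
d((21, 10), (2, 0)) = 21.4709
d((21, 10), (10, 6)) = 11.7047
d((21, 10), (-23, 2)) = 44.7214
d((21, 10), (15, -26)) = 36.4966
d((-18, 27), (2, 0)) = 33.6006
d((-18, 27), (10, 6)) = 35.0
d((-18, 27), (-23, 2)) = 25.4951
d((-18, 27), (15, -26)) = 62.434
d((2, 0), (10, 6)) = 10.0 <-- minimum
d((2, 0), (-23, 2)) = 25.0799
d((2, 0), (15, -26)) = 29.0689
d((10, 6), (-23, 2)) = 33.2415
d((10, 6), (15, -26)) = 32.3883
d((-23, 2), (15, -26)) = 47.2017

Closest pair: (2, 0) and (10, 6) with distance 10.0

The closest pair is (2, 0) and (10, 6) with Euclidean distance 10.0. For 8 points, brute-force pairwise comparison is shown above. For large n, the divide-and-conquer algorithm (sort by x, recurse on halves, check the dividing strip) achieves O(n log n).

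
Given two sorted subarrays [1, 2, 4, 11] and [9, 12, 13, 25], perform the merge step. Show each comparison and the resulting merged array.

Merging process:

Compare 1 vs 9: take 1 from left. Merged: [1]
Compare 2 vs 9: take 2 from left. Merged: [1, 2]
Compare 4 vs 9: take 4 from left. Merged: [1, 2, 4]
Compare 11 vs 9: take 9 from right. Merged: [1, 2, 4, 9]
Compare 11 vs 12: take 11 from left. Merged: [1, 2, 4, 9, 11]
Append remaining from right: [12, 13, 25]. Merged: [1, 2, 4, 9, 11, 12, 13, 25]

Final merged array: [1, 2, 4, 9, 11, 12, 13, 25]
Total comparisons: 5

The merged array is [1, 2, 4, 9, 11, 12, 13, 25], requiring 5 comparisons. The merge step runs in O(n) time where n is the total number of elements.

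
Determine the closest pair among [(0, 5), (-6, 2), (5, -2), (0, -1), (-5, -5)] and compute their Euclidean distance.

Computing all pairwise distances among 5 points:

d((0, 5), (-6, 2)) = 6.7082
d((0, 5), (5, -2)) = 8.6023
d((0, 5), (0, -1)) = 6.0
d((0, 5), (-5, -5)) = 11.1803
d((-6, 2), (5, -2)) = 11.7047
d((-6, 2), (0, -1)) = 6.7082
d((-6, 2), (-5, -5)) = 7.0711
d((5, -2), (0, -1)) = 5.099 <-- minimum
d((5, -2), (-5, -5)) = 10.4403
d((0, -1), (-5, -5)) = 6.4031

Closest pair: (5, -2) and (0, -1) with distance 5.099

The closest pair is (5, -2) and (0, -1) with Euclidean distance 5.099. For 5 points, brute-force pairwise comparison is shown above. For large n, the divide-and-conquer algorithm (sort by x, recurse on halves, check the dividing strip) achieves O(n log n).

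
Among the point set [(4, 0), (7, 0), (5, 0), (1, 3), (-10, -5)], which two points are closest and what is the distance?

Computing all pairwise distances among 5 points:

d((4, 0), (7, 0)) = 3.0
d((4, 0), (5, 0)) = 1.0 <-- minimum
d((4, 0), (1, 3)) = 4.2426
d((4, 0), (-10, -5)) = 14.8661
d((7, 0), (5, 0)) = 2.0
d((7, 0), (1, 3)) = 6.7082
d((7, 0), (-10, -5)) = 17.72
d((5, 0), (1, 3)) = 5.0
d((5, 0), (-10, -5)) = 15.8114
d((1, 3), (-10, -5)) = 13.6015

Closest pair: (4, 0) and (5, 0) with distance 1.0

The closest pair is (4, 0) and (5, 0) with Euclidean distance 1.0. For 5 points, brute-force pairwise comparison is shown above. For large n, the divide-and-conquer algorithm (sort by x, recurse on halves, check the dividing strip) achieves O(n log n).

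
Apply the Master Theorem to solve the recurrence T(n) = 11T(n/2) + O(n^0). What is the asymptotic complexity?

Master Theorem for T(n) = 11T(n/2) + O(n^0):

a = 11, b = 2, c = 0
log_b(a) = log_2(11) = 3.4594

Case 1: c = 0 < log_2(11) = 3.4594
T(n) = O(n^(log_2 11))

For T(n) = 11T(n/2) + O(n^0): log_2(11) = 3.4594. This is Case 1 of the Master Theorem (c < log_b(a), work dominated by leaves), giving O(n^(log_2 11)).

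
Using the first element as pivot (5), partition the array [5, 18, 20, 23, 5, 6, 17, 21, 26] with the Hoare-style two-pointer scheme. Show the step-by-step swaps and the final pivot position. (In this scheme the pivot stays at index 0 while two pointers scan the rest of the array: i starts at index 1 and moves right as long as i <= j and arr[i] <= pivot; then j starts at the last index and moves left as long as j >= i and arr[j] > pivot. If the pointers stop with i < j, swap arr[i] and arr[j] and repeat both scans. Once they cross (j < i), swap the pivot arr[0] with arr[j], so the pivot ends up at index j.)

Hoare-style two-pointer partition with pivot = 5:

Initial array: [5, 18, 20, 23, 5, 6, 17, 21, 26]

Pointers start at i = 1, j = 8.
i stops at index 1 (arr[1]=18 > 5), j stops at index 4 (arr[4]=5 <= 5): swap arr[1] and arr[4], array becomes [5, 5, 20, 23, 18, 6, 17, 21, 26]
i ends at 2, j ends at 1: the pointers have crossed (j < i), so scanning stops.

Swap pivot arr[0] with arr[1] to place pivot at position 1: [5, 5, 20, 23, 18, 6, 17, 21, 26]
Pivot position: 1

After partitioning with pivot 5, the array becomes [5, 5, 20, 23, 18, 6, 17, 21, 26]. The pivot is placed at index 1. All elements to the left of the pivot are <= 5, and all elements to the right are > 5.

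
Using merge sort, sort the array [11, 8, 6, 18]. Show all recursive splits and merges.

Merge sort trace:

Split: [11, 8, 6, 18] -> [11, 8] and [6, 18]
  Split: [11, 8] -> [11] and [8]
  Merge: [11] + [8] -> [8, 11]
  Split: [6, 18] -> [6] and [18]
  Merge: [6] + [18] -> [6, 18]
Merge: [8, 11] + [6, 18] -> [6, 8, 11, 18]

Final sorted array: [6, 8, 11, 18]

The merge sort proceeds by recursively splitting the array and merging sorted halves.
After all merges, the sorted array is [6, 8, 11, 18].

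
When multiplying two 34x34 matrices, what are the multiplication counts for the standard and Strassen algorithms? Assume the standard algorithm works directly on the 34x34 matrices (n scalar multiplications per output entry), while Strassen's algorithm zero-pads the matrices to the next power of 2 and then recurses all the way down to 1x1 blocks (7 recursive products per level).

Matrix multiplication for 34x34 matrices:

Strassen's algorithm requires power-of-2 dimensions. Pad 34x34 to 64x64 (next power of 2).

Standard algorithm: 34^3 = 39304 multiplications
Strassen's algorithm: 7^(log2(64)) = 7^6 = 117649 multiplications
Difference: 39304 - 117649 = -78345 (Strassen uses MORE here due to padding overhead — for small or just-over-power-of-2 n, padding can outweigh the per-level savings)

Standard: 39304 multiplications (34^3). Strassen: 117649 multiplications (7^6, after padding to 64x64). Strassen reduces 8 recursive multiplications to 7 at each level.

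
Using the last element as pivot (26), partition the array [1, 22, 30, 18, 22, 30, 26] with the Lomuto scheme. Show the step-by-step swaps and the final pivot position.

Lomuto partition with pivot = 26:

Initial array: [1, 22, 30, 18, 22, 30, 26]

arr[0]=1 <= 26: swap with position 0, array becomes [1, 22, 30, 18, 22, 30, 26]
arr[1]=22 <= 26: swap with position 1, array becomes [1, 22, 30, 18, 22, 30, 26]
arr[2]=30 > 26: no swap
arr[3]=18 <= 26: swap with position 2, array becomes [1, 22, 18, 30, 22, 30, 26]
arr[4]=22 <= 26: swap with position 3, array becomes [1, 22, 18, 22, 30, 30, 26]
arr[5]=30 > 26: no swap

Place pivot at position 4: [1, 22, 18, 22, 26, 30, 30]
Pivot position: 4

After partitioning with pivot 26, the array becomes [1, 22, 18, 22, 26, 30, 30]. The pivot is placed at index 4. All elements to the left of the pivot are <= 26, and all elements to the right are > 26.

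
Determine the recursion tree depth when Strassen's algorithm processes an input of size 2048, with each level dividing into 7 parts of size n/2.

For divide and conquer with division factor 2:

Problem sizes at each level:
Level 0: 2048
Level 1: 1024
Level 2: 512
Level 3: 256
Level 4: 128
Level 5: 64
Level 6: 32
Level 7: 16
Level 8: 8
Level 9: 4
Level 10: 2
Level 11: 1

The root is level 0 and the size-1 base case is level 11 (the tree spans levels 0 through 11, i.e. 12 levels counting the root), so the depth is the number of divisions: log_2(2048) = 11

The recursion tree depth is log_2(2048) = 11. At each level, the problem size is divided by 2, so it takes 11 divisions to reduce to a base case of size 1. The algorithm makes 7 recursive calls at each level.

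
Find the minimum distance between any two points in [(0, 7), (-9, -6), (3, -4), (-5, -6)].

Computing all pairwise distances among 4 points:

d((0, 7), (-9, -6)) = 15.8114
d((0, 7), (3, -4)) = 11.4018
d((0, 7), (-5, -6)) = 13.9284
d((-9, -6), (3, -4)) = 12.1655
d((-9, -6), (-5, -6)) = 4.0 <-- minimum
d((3, -4), (-5, -6)) = 8.2462

Closest pair: (-9, -6) and (-5, -6) with distance 4.0

The closest pair is (-9, -6) and (-5, -6) with Euclidean distance 4.0. For 4 points, brute-force pairwise comparison is shown above. For large n, the divide-and-conquer algorithm (sort by x, recurse on halves, check the dividing strip) achieves O(n log n).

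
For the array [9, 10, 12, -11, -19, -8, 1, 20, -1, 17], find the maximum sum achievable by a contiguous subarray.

Using Kadane's algorithm on [9, 10, 12, -11, -19, -8, 1, 20, -1, 17]:

Scanning through the array:
Position 1 (value 10): max_ending_here = 19, max_so_far = 19
Position 2 (value 12): max_ending_here = 31, max_so_far = 31
Position 3 (value -11): max_ending_here = 20, max_so_far = 31
Position 4 (value -19): max_ending_here = 1, max_so_far = 31
Position 5 (value -8): max_ending_here = -7, max_so_far = 31
Position 6 (value 1): max_ending_here = 1, max_so_far = 31
Position 7 (value 20): max_ending_here = 21, max_so_far = 31
Position 8 (value -1): max_ending_here = 20, max_so_far = 31
Position 9 (value 17): max_ending_here = 37, max_so_far = 37

Maximum subarray: [1, 20, -1, 17]
Maximum sum: 37

The maximum subarray is [1, 20, -1, 17] with sum 37. This subarray runs from index 6 to index 9.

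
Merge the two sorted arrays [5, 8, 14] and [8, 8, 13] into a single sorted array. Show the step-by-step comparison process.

Merging process:

Compare 5 vs 8: take 5 from left. Merged: [5]
Compare 8 vs 8: take 8 from left. Merged: [5, 8]
Compare 14 vs 8: take 8 from right. Merged: [5, 8, 8]
Compare 14 vs 8: take 8 from right. Merged: [5, 8, 8, 8]
Compare 14 vs 13: take 13 from right. Merged: [5, 8, 8, 8, 13]
Append remaining from left: [14]. Merged: [5, 8, 8, 8, 13, 14]

Final merged array: [5, 8, 8, 8, 13, 14]
Total comparisons: 5

The merged array is [5, 8, 8, 8, 13, 14], requiring 5 comparisons. The merge step runs in O(n) time where n is the total number of elements.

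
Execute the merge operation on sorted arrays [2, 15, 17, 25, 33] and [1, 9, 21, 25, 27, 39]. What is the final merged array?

Merging process:

Compare 2 vs 1: take 1 from right. Merged: [1]
Compare 2 vs 9: take 2 from left. Merged: [1, 2]
Compare 15 vs 9: take 9 from right. Merged: [1, 2, 9]
Compare 15 vs 21: take 15 from left. Merged: [1, 2, 9, 15]
Compare 17 vs 21: take 17 from left. Merged: [1, 2, 9, 15, 17]
Compare 25 vs 21: take 21 from right. Merged: [1, 2, 9, 15, 17, 21]
Compare 25 vs 25: take 25 from left. Merged: [1, 2, 9, 15, 17, 21, 25]
Compare 33 vs 25: take 25 from right. Merged: [1, 2, 9, 15, 17, 21, 25, 25]
Compare 33 vs 27: take 27 from right. Merged: [1, 2, 9, 15, 17, 21, 25, 25, 27]
Compare 33 vs 39: take 33 from left. Merged: [1, 2, 9, 15, 17, 21, 25, 25, 27, 33]
Append remaining from right: [39]. Merged: [1, 2, 9, 15, 17, 21, 25, 25, 27, 33, 39]

Final merged array: [1, 2, 9, 15, 17, 21, 25, 25, 27, 33, 39]
Total comparisons: 10

The merged array is [1, 2, 9, 15, 17, 21, 25, 25, 27, 33, 39], requiring 10 comparisons. The merge step runs in O(n) time where n is the total number of elements.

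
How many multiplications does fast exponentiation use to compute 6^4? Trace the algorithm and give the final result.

Computing 6^4 by squaring (build up from 6^1; each line after the first costs one multiplication):

6^1 = 6
6^2 = (6^1)^2 = 6^2 = 36
6^4 = (6^2)^2 = 36^2 = 1296

Result: 1296
Multiplications needed: 2 (2 lines after 6^1)

6^4 = 1296. Using exponentiation by squaring, this requires 2 multiplications. The key idea: if the exponent is even, square the half-power; if odd, multiply by the base once.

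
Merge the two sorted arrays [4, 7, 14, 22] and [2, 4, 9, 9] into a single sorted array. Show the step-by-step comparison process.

Merging process:

Compare 4 vs 2: take 2 from right. Merged: [2]
Compare 4 vs 4: take 4 from left. Merged: [2, 4]
Compare 7 vs 4: take 4 from right. Merged: [2, 4, 4]
Compare 7 vs 9: take 7 from left. Merged: [2, 4, 4, 7]
Compare 14 vs 9: take 9 from right. Merged: [2, 4, 4, 7, 9]
Compare 14 vs 9: take 9 from right. Merged: [2, 4, 4, 7, 9, 9]
Append remaining from left: [14, 22]. Merged: [2, 4, 4, 7, 9, 9, 14, 22]

Final merged array: [2, 4, 4, 7, 9, 9, 14, 22]
Total comparisons: 6

The merged array is [2, 4, 4, 7, 9, 9, 14, 22], requiring 6 comparisons. The merge step runs in O(n) time where n is the total number of elements.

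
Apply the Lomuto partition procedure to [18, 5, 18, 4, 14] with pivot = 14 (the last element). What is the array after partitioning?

Lomuto partition with pivot = 14:

Initial array: [18, 5, 18, 4, 14]

arr[0]=18 > 14: no swap
arr[1]=5 <= 14: swap with position 0, array becomes [5, 18, 18, 4, 14]
arr[2]=18 > 14: no swap
arr[3]=4 <= 14: swap with position 1, array becomes [5, 4, 18, 18, 14]

Place pivot at position 2: [5, 4, 14, 18, 18]
Pivot position: 2

After partitioning with pivot 14, the array becomes [5, 4, 14, 18, 18]. The pivot is placed at index 2. All elements to the left of the pivot are <= 14, and all elements to the right are > 14.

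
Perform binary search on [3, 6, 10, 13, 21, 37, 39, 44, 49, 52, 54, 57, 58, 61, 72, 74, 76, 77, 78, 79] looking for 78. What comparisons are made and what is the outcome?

Binary search for 78 in [3, 6, 10, 13, 21, 37, 39, 44, 49, 52, 54, 57, 58, 61, 72, 74, 76, 77, 78, 79]:

lo=0, hi=19, mid=9, arr[mid]=52 -> 52 < 78, search right half
lo=10, hi=19, mid=14, arr[mid]=72 -> 72 < 78, search right half
lo=15, hi=19, mid=17, arr[mid]=77 -> 77 < 78, search right half
lo=18, hi=19, mid=18, arr[mid]=78 -> Found target at index 18!

Binary search finds 78 at index 18 after 4 comparisons. The search repeatedly halves the search space by comparing with the middle element.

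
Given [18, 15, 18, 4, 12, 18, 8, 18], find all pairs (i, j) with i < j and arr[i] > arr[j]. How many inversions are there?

Finding inversions in [18, 15, 18, 4, 12, 18, 8, 18]:

(0, 1): arr[0]=18 > arr[1]=15
(0, 3): arr[0]=18 > arr[3]=4
(0, 4): arr[0]=18 > arr[4]=12
(0, 6): arr[0]=18 > arr[6]=8
(1, 3): arr[1]=15 > arr[3]=4
(1, 4): arr[1]=15 > arr[4]=12
(1, 6): arr[1]=15 > arr[6]=8
(2, 3): arr[2]=18 > arr[3]=4
(2, 4): arr[2]=18 > arr[4]=12
(2, 6): arr[2]=18 > arr[6]=8
(4, 6): arr[4]=12 > arr[6]=8
(5, 6): arr[5]=18 > arr[6]=8

Total inversions: 12

The array has 12 inversion(s): (0,1), (0,3), (0,4), (0,6), (1,3), (1,4), (1,6), (2,3), (2,4), (2,6), (4,6), (5,6). Each pair (i,j) satisfies i < j and arr[i] > arr[j].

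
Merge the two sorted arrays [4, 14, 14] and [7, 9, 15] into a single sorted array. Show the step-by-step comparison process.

Merging process:

Compare 4 vs 7: take 4 from left. Merged: [4]
Compare 14 vs 7: take 7 from right. Merged: [4, 7]
Compare 14 vs 9: take 9 from right. Merged: [4, 7, 9]
Compare 14 vs 15: take 14 from left. Merged: [4, 7, 9, 14]
Compare 14 vs 15: take 14 from left. Merged: [4, 7, 9, 14, 14]
Append remaining from right: [15]. Merged: [4, 7, 9, 14, 14, 15]

Final merged array: [4, 7, 9, 14, 14, 15]
Total comparisons: 5

The merged array is [4, 7, 9, 14, 14, 15], requiring 5 comparisons. The merge step runs in O(n) time where n is the total number of elements.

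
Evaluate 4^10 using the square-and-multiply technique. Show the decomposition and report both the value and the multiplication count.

Computing 4^10 by squaring (build up from 4^1; each line after the first costs one multiplication):

4^1 = 4
4^2 = (4^1)^2 = 4^2 = 16
4^4 = (4^2)^2 = 16^2 = 256
4^5 = 4 * 4^4 = 4 * 256 = 1024
4^10 = (4^5)^2 = 1024^2 = 1048576

Result: 1048576
Multiplications needed: 4 (4 lines after 4^1)

4^10 = 1048576. Using exponentiation by squaring, this requires 4 multiplications. The key idea: if the exponent is even, square the half-power; if odd, multiply by the base once.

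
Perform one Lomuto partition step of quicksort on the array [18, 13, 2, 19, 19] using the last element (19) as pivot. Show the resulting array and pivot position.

Lomuto partition with pivot = 19:

Initial array: [18, 13, 2, 19, 19]

arr[0]=18 <= 19: swap with position 0, array becomes [18, 13, 2, 19, 19]
arr[1]=13 <= 19: swap with position 1, array becomes [18, 13, 2, 19, 19]
arr[2]=2 <= 19: swap with position 2, array becomes [18, 13, 2, 19, 19]
arr[3]=19 <= 19: swap with position 3, array becomes [18, 13, 2, 19, 19]

Place pivot at position 4: [18, 13, 2, 19, 19]
Pivot position: 4

After partitioning with pivot 19, the array becomes [18, 13, 2, 19, 19]. The pivot is placed at index 4. All elements to the left of the pivot are <= 19, and all elements to the right are > 19.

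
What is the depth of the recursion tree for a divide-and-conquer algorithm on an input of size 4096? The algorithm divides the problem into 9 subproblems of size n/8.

For divide and conquer with division factor 8:

Problem sizes at each level:
Level 0: 4096
Level 1: 512
Level 2: 64
Level 3: 8
Level 4: 1

The root is level 0 and the size-1 base case is level 4 (the tree spans levels 0 through 4, i.e. 5 levels counting the root), so the depth is the number of divisions: log_8(4096) = 4

The recursion tree depth is log_8(4096) = 4. At each level, the problem size is divided by 8, so it takes 4 divisions to reduce to a base case of size 1. The algorithm makes 9 recursive calls at each level.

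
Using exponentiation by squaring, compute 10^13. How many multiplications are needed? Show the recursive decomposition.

Computing 10^13 by squaring (build up from 10^1; each line after the first costs one multiplication):

10^1 = 10
10^2 = (10^1)^2 = 10^2 = 100
10^3 = 10 * 10^2 = 10 * 100 = 1000
10^6 = (10^3)^2 = 1000^2 = 1000000
10^12 = (10^6)^2 = 1000000^2 = 1000000000000
10^13 = 10 * 10^12 = 10 * 1000000000000 = 10000000000000

Result: 10000000000000
Multiplications needed: 5 (5 lines after 10^1)

10^13 = 10000000000000. Using exponentiation by squaring, this requires 5 multiplications. The key idea: if the exponent is even, square the half-power; if odd, multiply by the base once.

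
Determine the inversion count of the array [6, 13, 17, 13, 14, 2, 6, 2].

Finding inversions in [6, 13, 17, 13, 14, 2, 6, 2]:

(0, 5): arr[0]=6 > arr[5]=2
(0, 7): arr[0]=6 > arr[7]=2
(1, 5): arr[1]=13 > arr[5]=2
(1, 6): arr[1]=13 > arr[6]=6
(1, 7): arr[1]=13 > arr[7]=2
(2, 3): arr[2]=17 > arr[3]=13
(2, 4): arr[2]=17 > arr[4]=14
(2, 5): arr[2]=17 > arr[5]=2
(2, 6): arr[2]=17 > arr[6]=6
(2, 7): arr[2]=17 > arr[7]=2
(3, 5): arr[3]=13 > arr[5]=2
(3, 6): arr[3]=13 > arr[6]=6
(3, 7): arr[3]=13 > arr[7]=2
(4, 5): arr[4]=14 > arr[5]=2
(4, 6): arr[4]=14 > arr[6]=6
(4, 7): arr[4]=14 > arr[7]=2
(6, 7): arr[6]=6 > arr[7]=2

Total inversions: 17

The array has 17 inversion(s): (0,5), (0,7), (1,5), (1,6), (1,7), (2,3), (2,4), (2,5), (2,6), (2,7), (3,5), (3,6), (3,7), (4,5), (4,6), (4,7), (6,7). Each pair (i,j) satisfies i < j and arr[i] > arr[j].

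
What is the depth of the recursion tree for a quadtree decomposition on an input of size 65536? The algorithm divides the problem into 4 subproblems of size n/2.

For divide and conquer with division factor 2:

Problem sizes at each level:
Level 0: 65536
Level 1: 32768
Level 2: 16384
Level 3: 8192
Level 4: 4096
Level 5: 2048
Level 6: 1024
Level 7: 512
Level 8: 256
Level 9: 128
Level 10: 64
Level 11: 32
Level 12: 16
Level 13: 8
Level 14: 4
Level 15: 2
Level 16: 1

The root is level 0 and the size-1 base case is level 16 (the tree spans levels 0 through 16, i.e. 17 levels counting the root), so the depth is the number of divisions: log_2(65536) = 16

The recursion tree depth is log_2(65536) = 16. At each level, the problem size is divided by 2, so it takes 16 divisions to reduce to a base case of size 1. The algorithm makes 4 recursive calls at each level.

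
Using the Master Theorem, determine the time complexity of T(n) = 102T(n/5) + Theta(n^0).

Master Theorem for T(n) = 102T(n/5) + O(n^0):

a = 102, b = 5, c = 0
log_b(a) = log_5(102) = 2.8737

Case 1: c = 0 < log_5(102) = 2.8737
T(n) = O(n^(log_5 102))

For T(n) = 102T(n/5) + O(n^0): log_5(102) = 2.8737. This is Case 1 of the Master Theorem (c < log_b(a), work dominated by leaves), giving O(n^(log_5 102)).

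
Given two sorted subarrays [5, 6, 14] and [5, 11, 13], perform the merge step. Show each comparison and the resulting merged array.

Merging process:

Compare 5 vs 5: take 5 from left. Merged: [5]
Compare 6 vs 5: take 5 from right. Merged: [5, 5]
Compare 6 vs 11: take 6 from left. Merged: [5, 5, 6]
Compare 14 vs 11: take 11 from right. Merged: [5, 5, 6, 11]
Compare 14 vs 13: take 13 from right. Merged: [5, 5, 6, 11, 13]
Append remaining from left: [14]. Merged: [5, 5, 6, 11, 13, 14]

Final merged array: [5, 5, 6, 11, 13, 14]
Total comparisons: 5

The merged array is [5, 5, 6, 11, 13, 14], requiring 5 comparisons. The merge step runs in O(n) time where n is the total number of elements.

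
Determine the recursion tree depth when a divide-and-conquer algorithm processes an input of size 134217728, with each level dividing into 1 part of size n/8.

For divide and conquer with division factor 8:

Problem sizes at each level:
Level 0: 134217728
Level 1: 16777216
Level 2: 2097152
Level 3: 262144
Level 4: 32768
Level 5: 4096
Level 6: 512
Level 7: 64
Level 8: 8
Level 9: 1

The root is level 0 and the size-1 base case is level 9 (the tree spans levels 0 through 9, i.e. 10 levels counting the root), so the depth is the number of divisions: log_8(134217728) = 9

The recursion tree depth is log_8(134217728) = 9. At each level, the problem size is divided by 8, so it takes 9 divisions to reduce to a base case of size 1. The algorithm makes 1 recursive call at each level.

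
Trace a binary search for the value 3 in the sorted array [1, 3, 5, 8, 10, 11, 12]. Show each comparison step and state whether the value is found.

Binary search for 3 in [1, 3, 5, 8, 10, 11, 12]:

lo=0, hi=6, mid=3, arr[mid]=8 -> 8 > 3, search left half
lo=0, hi=2, mid=1, arr[mid]=3 -> Found target at index 1!

Binary search finds 3 at index 1 after 2 comparisons. The search repeatedly halves the search space by comparing with the middle element.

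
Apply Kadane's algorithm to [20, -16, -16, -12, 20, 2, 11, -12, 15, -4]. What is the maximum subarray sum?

Using Kadane's algorithm on [20, -16, -16, -12, 20, 2, 11, -12, 15, -4]:

Scanning through the array:
Position 1 (value -16): max_ending_here = 4, max_so_far = 20
Position 2 (value -16): max_ending_here = -12, max_so_far = 20
Position 3 (value -12): max_ending_here = -12, max_so_far = 20
Position 4 (value 20): max_ending_here = 20, max_so_far = 20
Position 5 (value 2): max_ending_here = 22, max_so_far = 22
Position 6 (value 11): max_ending_here = 33, max_so_far = 33
Position 7 (value -12): max_ending_here = 21, max_so_far = 33
Position 8 (value 15): max_ending_here = 36, max_so_far = 36
Position 9 (value -4): max_ending_here = 32, max_so_far = 36

Maximum subarray: [20, 2, 11, -12, 15]
Maximum sum: 36

The maximum subarray is [20, 2, 11, -12, 15] with sum 36. This subarray runs from index 4 to index 8.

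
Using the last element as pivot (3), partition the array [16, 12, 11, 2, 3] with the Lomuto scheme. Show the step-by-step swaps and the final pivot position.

Lomuto partition with pivot = 3:

Initial array: [16, 12, 11, 2, 3]

arr[0]=16 > 3: no swap
arr[1]=12 > 3: no swap
arr[2]=11 > 3: no swap
arr[3]=2 <= 3: swap with position 0, array becomes [2, 12, 11, 16, 3]

Place pivot at position 1: [2, 3, 11, 16, 12]
Pivot position: 1

After partitioning with pivot 3, the array becomes [2, 3, 11, 16, 12]. The pivot is placed at index 1. All elements to the left of the pivot are <= 3, and all elements to the right are > 3.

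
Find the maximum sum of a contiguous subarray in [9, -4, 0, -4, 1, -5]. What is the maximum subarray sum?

Using Kadane's algorithm on [9, -4, 0, -4, 1, -5]:

Scanning through the array:
Position 1 (value -4): max_ending_here = 5, max_so_far = 9
Position 2 (value 0): max_ending_here = 5, max_so_far = 9
Position 3 (value -4): max_ending_here = 1, max_so_far = 9
Position 4 (value 1): max_ending_here = 2, max_so_far = 9
Position 5 (value -5): max_ending_here = -3, max_so_far = 9

Maximum subarray: [9]
Maximum sum: 9

The maximum subarray is [9] with sum 9. This subarray runs from index 0 to index 0.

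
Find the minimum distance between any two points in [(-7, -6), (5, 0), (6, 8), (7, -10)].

Computing all pairwise distances among 4 points:

d((-7, -6), (5, 0)) = 13.4164
d((-7, -6), (6, 8)) = 19.105
d((-7, -6), (7, -10)) = 14.5602
d((5, 0), (6, 8)) = 8.0623 <-- minimum
d((5, 0), (7, -10)) = 10.198
d((6, 8), (7, -10)) = 18.0278

Closest pair: (5, 0) and (6, 8) with distance 8.0623

The closest pair is (5, 0) and (6, 8) with Euclidean distance 8.0623. For 4 points, brute-force pairwise comparison is shown above. For large n, the divide-and-conquer algorithm (sort by x, recurse on halves, check the dividing strip) achieves O(n log n).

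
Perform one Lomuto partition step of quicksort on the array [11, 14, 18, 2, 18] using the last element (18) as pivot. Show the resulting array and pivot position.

Lomuto partition with pivot = 18:

Initial array: [11, 14, 18, 2, 18]

arr[0]=11 <= 18: swap with position 0, array becomes [11, 14, 18, 2, 18]
arr[1]=14 <= 18: swap with position 1, array becomes [11, 14, 18, 2, 18]
arr[2]=18 <= 18: swap with position 2, array becomes [11, 14, 18, 2, 18]
arr[3]=2 <= 18: swap with position 3, array becomes [11, 14, 18, 2, 18]

Place pivot at position 4: [11, 14, 18, 2, 18]
Pivot position: 4

After partitioning with pivot 18, the array becomes [11, 14, 18, 2, 18]. The pivot is placed at index 4. All elements to the left of the pivot are <= 18, and all elements to the right are > 18.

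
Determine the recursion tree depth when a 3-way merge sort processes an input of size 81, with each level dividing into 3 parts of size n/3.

For divide and conquer with division factor 3:

Problem sizes at each level:
Level 0: 81
Level 1: 27
Level 2: 9
Level 3: 3
Level 4: 1

The root is level 0 and the size-1 base case is level 4 (the tree spans levels 0 through 4, i.e. 5 levels counting the root), so the depth is the number of divisions: log_3(81) = 4

The recursion tree depth is log_3(81) = 4. At each level, the problem size is divided by 3, so it takes 4 divisions to reduce to a base case of size 1. The algorithm makes 3 recursive calls at each level.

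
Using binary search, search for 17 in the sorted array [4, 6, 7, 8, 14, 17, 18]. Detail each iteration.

Binary search for 17 in [4, 6, 7, 8, 14, 17, 18]:

lo=0, hi=6, mid=3, arr[mid]=8 -> 8 < 17, search right half
lo=4, hi=6, mid=5, arr[mid]=17 -> Found target at index 5!

Binary search finds 17 at index 5 after 2 comparisons. The search repeatedly halves the search space by comparing with the middle element.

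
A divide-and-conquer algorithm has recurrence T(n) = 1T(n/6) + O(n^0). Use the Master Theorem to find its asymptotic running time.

Master Theorem for T(n) = 1T(n/6) + O(n^0):

a = 1, b = 6, c = 0
log_b(a) = log_6(1) = 0.0000

Case 2: c = 0 = log_6(1) = 0.0000
T(n) = O(n^0 log n) = O(log n)

For T(n) = 1T(n/6) + O(n^0): log_6(1) = 0.0000. This is Case 2 of the Master Theorem (c = log_b(a), equal work at all levels), giving O(log n).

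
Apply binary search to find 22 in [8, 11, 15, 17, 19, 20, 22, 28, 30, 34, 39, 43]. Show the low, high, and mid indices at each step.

Binary search for 22 in [8, 11, 15, 17, 19, 20, 22, 28, 30, 34, 39, 43]:

lo=0, hi=11, mid=5, arr[mid]=20 -> 20 < 22, search right half
lo=6, hi=11, mid=8, arr[mid]=30 -> 30 > 22, search left half
lo=6, hi=7, mid=6, arr[mid]=22 -> Found target at index 6!

Binary search finds 22 at index 6 after 3 comparisons. The search repeatedly halves the search space by comparing with the middle element.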